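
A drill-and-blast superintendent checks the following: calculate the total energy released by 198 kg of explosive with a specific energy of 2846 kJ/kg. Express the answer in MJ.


Energy = mass * specific_energy / 1000
= 198 * 2846 / 1000
= 563508 / 1000
= 563.508 MJ

563.508 MJ


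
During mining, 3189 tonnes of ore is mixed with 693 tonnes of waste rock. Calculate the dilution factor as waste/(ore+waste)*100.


Total material = ore + waste
= 3189 + 693 = 3882 tonnes
Dilution = waste / total * 100
= 693 / 3882 * 100
= 0.1785162287 * 100
= 17.8516%

17.8516%


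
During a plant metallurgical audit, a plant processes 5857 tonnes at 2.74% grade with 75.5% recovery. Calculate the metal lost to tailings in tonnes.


Total metal in feed:
= 5857 * 2.74 / 100 = 160.4818 tonnes
Metal recovered:
= 160.4818 * 75.5 / 100 = 121.163759 tonnes
Metal lost to tailings:
= 160.4818 - 121.163759
= 39.318 tonnes

39.318 tonnes


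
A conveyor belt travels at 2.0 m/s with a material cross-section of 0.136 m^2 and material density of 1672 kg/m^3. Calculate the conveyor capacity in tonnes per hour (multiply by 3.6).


Volumetric flow = speed * area
= 2.0 * 0.136 = 0.272 m^3/s
Mass flow = volumetric * density
= 0.272 * 1672 = 454.784 kg/s
Convert to t/h: multiply by 3.6
Capacity = 454.784 * 3.6
= 1637.2224 t/h

1637.2224 t/h


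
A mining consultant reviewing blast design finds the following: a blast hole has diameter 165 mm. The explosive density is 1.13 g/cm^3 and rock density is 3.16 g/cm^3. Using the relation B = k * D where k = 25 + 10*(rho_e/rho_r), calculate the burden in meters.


4.715 m

First, compute k:
rho_e / rho_r = 1.13 / 3.16 = 0.3575949367
k = 25 + 10 * 0.3575949367 = 28.57594937
Then, compute burden:
B = k * D / 1000 = 28.57594937 * 165 / 1000
= 4715.031646 / 1000
= 4.715 m


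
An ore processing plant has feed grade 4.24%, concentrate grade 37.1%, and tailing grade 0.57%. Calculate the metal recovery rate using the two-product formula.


Using the two-product formula:
R = 100 * c * (f - t) / (f * (c - t))
Numerator = 100 * 37.1 * (4.24 - 0.57)
= 100 * 37.1 * 3.67
= 13615.7
Denominator = 4.24 * (37.1 - 0.57)
= 4.24 * 36.53
= 154.8872
R = 13615.7 / 154.8872
= 87.9072%

87.9072%


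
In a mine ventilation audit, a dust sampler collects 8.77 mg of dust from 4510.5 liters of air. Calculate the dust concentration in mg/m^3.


1.9444 mg/m^3

Convert liters to m^3: 1 m^3 = 1000 L
Concentration = mass / volume * 1000
= 8.77 / 4510.5 * 1000
= 0.001944352067 * 1000
= 1.9444 mg/m^3


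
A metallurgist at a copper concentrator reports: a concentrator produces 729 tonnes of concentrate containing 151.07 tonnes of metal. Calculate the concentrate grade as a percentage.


20.7229%

Grade = (metal in concentrate / concentrate mass) * 100
= (151.07 / 729) * 100
= 0.2072290809 * 100
= 20.7229%


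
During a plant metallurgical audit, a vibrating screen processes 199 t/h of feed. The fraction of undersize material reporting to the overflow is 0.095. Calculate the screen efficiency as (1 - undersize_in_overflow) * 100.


Screen efficiency = (1 - fraction of undersize in overflow) * 100
= (1 - 0.095) * 100
= 0.905 * 100
= 90.5%

90.5%


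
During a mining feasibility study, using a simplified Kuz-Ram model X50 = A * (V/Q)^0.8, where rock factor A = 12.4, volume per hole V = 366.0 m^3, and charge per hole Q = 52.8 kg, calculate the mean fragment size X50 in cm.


Compute V/Q:
V/Q = 366.0 / 52.8 = 6.931818182
Raise to the power 0.8:
(V/Q)^0.8 = 6.931818182^0.8 = 4.706279657
Multiply by A:
X50 = 12.4 * 4.706279657
= 58.3579 cm

58.3579 cm


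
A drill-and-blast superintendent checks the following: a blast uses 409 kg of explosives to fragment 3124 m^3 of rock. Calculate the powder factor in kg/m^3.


Powder factor = explosive mass / rock volume
= 409 / 3124
= 0.1309 kg/m^3

0.1309 kg/m^3


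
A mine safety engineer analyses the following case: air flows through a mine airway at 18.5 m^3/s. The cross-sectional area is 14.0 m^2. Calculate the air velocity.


Velocity = flow rate / cross-sectional area
= 18.5 / 14.0
= 1.3214 m/s

1.3214 m/s


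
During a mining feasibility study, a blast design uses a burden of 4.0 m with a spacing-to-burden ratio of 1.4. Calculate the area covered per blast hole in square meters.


22.4 m^2

First, find the spacing:
Spacing = burden * ratio = 4.0 * 1.4
= 5.6 m
Then, calculate the area:
Area = burden * spacing = 4.0 * 5.6
= 22.4 m^2


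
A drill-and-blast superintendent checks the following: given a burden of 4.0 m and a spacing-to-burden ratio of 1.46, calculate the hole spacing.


5.84 m

Spacing = burden * ratio
= 4.0 * 1.46
= 5.84 m


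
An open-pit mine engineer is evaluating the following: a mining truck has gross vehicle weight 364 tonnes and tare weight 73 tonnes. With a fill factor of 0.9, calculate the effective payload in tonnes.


261.9 tonnes

Maximum payload = gross - tare
= 364 - 73 = 291 tonnes
Effective payload = max payload * fill factor
= 291 * 0.9
= 261.9 tonnes


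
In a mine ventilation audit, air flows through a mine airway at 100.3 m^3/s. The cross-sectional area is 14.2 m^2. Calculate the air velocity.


7.0634 m/s

Velocity = flow rate / cross-sectional area
= 100.3 / 14.2
= 7.0634 m/s


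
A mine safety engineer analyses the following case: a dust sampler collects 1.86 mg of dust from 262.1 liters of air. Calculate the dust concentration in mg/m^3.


7.0965 mg/m^3

Convert liters to m^3: 1 m^3 = 1000 L
Concentration = mass / volume * 1000
= 1.86 / 262.1 * 1000
= 0.007096528043 * 1000
= 7.0965 mg/m^3


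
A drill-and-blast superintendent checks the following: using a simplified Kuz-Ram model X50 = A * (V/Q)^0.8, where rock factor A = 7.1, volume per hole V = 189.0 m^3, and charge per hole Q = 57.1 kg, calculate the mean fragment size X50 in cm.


Compute V/Q:
V/Q = 189.0 / 57.1 = 3.309982487
Raise to the power 0.8:
(V/Q)^0.8 = 3.309982487^0.8 = 2.605316901
Multiply by A:
X50 = 7.1 * 2.605316901
= 18.4977 cm

18.4977 cm


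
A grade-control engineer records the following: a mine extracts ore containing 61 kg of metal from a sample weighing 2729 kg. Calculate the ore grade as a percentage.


Ore grade = (metal mass / ore mass) * 100
= (61 / 2729) * 100
= 0.02235251008 * 100
= 2.2353%

2.2353%


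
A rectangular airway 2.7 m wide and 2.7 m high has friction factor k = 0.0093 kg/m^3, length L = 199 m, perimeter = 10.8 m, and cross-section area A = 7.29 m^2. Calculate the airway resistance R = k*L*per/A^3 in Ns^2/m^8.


0.0516 Ns^2/m^8

Compute the numerator:
k * L * per = 0.0093 * 199 * 10.8
= 19.98756
Compute the denominator:
A^3 = 7.29^3 = 387.420489
Resistance:
R = 19.98756 / 387.420489
= 0.0516 Ns^2/m^8


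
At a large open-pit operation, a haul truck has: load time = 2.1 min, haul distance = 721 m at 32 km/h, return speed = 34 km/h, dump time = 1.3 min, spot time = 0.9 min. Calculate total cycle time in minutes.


Convert haul speed to m/min: 32 * 1000/60 = 533.3333333 m/min
Haul time = 721 / 533.3333333 = 1.351875 min
Convert return speed to m/min: 34 * 1000/60 = 566.6666667 m/min
Return time = 721 / 566.6666667 = 1.272352941 min
Total cycle time:
= 2.1 + 1.351875 + 1.3 + 1.272352941 + 0.9
= 6.9242 min

6.9242 min


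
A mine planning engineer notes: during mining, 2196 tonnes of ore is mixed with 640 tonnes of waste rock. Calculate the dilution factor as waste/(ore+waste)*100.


Total material = ore + waste
= 2196 + 640 = 2836 tonnes
Dilution = waste / total * 100
= 640 / 2836 * 100
= 0.2256699577 * 100
= 22.567%

22.567%


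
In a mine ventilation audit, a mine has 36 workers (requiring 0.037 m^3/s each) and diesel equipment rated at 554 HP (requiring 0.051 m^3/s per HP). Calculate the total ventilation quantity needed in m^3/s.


Airflow for workers:
Q_people = 36 * 0.037 = 1.332 m^3/s
Airflow for diesel equipment:
Q_diesel = 554 * 0.051 = 28.254 m^3/s
Total ventilation:
Q_total = 1.332 + 28.254
= 29.586 m^3/s

29.586 m^3/s


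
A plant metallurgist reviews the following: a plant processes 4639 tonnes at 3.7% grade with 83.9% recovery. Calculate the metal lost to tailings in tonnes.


27.6345 tonnes

Total metal in feed:
= 4639 * 3.7 / 100 = 171.643 tonnes
Metal recovered:
= 171.643 * 83.9 / 100 = 144.008477 tonnes
Metal lost to tailings:
= 171.643 - 144.008477
= 27.6345 tonnes


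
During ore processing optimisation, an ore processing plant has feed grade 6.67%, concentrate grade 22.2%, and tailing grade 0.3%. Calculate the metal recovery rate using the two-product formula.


96.8105%

Using the two-product formula:
R = 100 * c * (f - t) / (f * (c - t))
Numerator = 100 * 22.2 * (6.67 - 0.3)
= 100 * 22.2 * 6.37
= 14141.4
Denominator = 6.67 * (22.2 - 0.3)
= 6.67 * 21.9
= 146.073
R = 14141.4 / 146.073
= 96.8105%


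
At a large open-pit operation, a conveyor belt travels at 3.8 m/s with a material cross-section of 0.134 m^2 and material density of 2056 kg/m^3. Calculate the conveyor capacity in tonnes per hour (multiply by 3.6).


Volumetric flow = speed * area
= 3.8 * 0.134 = 0.5092 m^3/s
Mass flow = volumetric * density
= 0.5092 * 2056 = 1046.9152 kg/s
Convert to t/h: multiply by 3.6
Capacity = 1046.9152 * 3.6
= 3768.8947 t/h

3768.8947 t/h


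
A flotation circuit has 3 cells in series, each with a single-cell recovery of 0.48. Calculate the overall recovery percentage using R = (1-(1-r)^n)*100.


85.9392%

Complement of single-cell recovery:
1 - r = 1 - 0.48 = 0.52
Raise to power n:
(1 - r)^3 = 0.52^3 = 0.140608
Overall recovery:
R = (1 - 0.140608) * 100
= 85.9392%


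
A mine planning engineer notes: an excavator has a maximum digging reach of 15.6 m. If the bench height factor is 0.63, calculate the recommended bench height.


9.828 m

Bench height = reach * factor
= 15.6 * 0.63
= 9.828 m


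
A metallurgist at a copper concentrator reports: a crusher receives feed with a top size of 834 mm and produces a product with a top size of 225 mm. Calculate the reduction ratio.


Reduction ratio = feed size / product size
= 834 / 225
= 3.7067

3.7067


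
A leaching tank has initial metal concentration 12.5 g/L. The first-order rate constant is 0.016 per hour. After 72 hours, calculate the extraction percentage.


Compute the exponent:
-k * t = -0.016 * 72 = -1.152
Remaining concentration:
C = 12.5 * exp(-1.152)
= 12.5 * 0.3160041287
= 3.950051609 g/L
Extracted = 12.5 - 3.950051609 = 8.549948391 g/L
Extraction % = 8.549948391 / 12.5 * 100
= 68.3996%

68.3996%


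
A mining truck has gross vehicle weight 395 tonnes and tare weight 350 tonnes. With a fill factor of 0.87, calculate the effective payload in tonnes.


39.15 tonnes

Maximum payload = gross - tare
= 395 - 350 = 45 tonnes
Effective payload = max payload * fill factor
= 45 * 0.87
= 39.15 tonnes


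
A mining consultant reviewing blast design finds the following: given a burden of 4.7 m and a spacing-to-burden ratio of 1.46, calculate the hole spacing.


6.862 m

Spacing = burden * ratio
= 4.7 * 1.46
= 6.862 m


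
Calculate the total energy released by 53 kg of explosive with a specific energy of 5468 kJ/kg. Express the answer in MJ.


Energy = mass * specific_energy / 1000
= 53 * 5468 / 1000
= 289804 / 1000
= 289.804 MJ

289.804 MJ


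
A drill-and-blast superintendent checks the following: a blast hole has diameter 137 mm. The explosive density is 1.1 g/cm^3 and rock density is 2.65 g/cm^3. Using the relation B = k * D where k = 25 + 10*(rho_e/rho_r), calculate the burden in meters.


3.9937 m

First, compute k:
rho_e / rho_r = 1.1 / 2.65 = 0.4150943396
k = 25 + 10 * 0.4150943396 = 29.1509434
Then, compute burden:
B = k * D / 1000 = 29.1509434 * 137 / 1000
= 3993.679245 / 1000
= 3.9937 m


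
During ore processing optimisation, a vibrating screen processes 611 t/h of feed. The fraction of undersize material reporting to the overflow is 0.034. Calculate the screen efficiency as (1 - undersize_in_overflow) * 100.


Screen efficiency = (1 - fraction of undersize in overflow) * 100
= (1 - 0.034) * 100
= 0.966 * 100
= 96.6%

96.6%


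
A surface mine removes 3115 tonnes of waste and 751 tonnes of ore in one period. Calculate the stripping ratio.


4.1478

Stripping ratio = waste tonnage / ore tonnage
= 3115 / 751
= 4.1478


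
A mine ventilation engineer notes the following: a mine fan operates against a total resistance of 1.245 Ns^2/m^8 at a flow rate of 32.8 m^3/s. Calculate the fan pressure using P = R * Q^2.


Compute Q^2:
Q^2 = 32.8^2 = 1075.84
Compute pressure:
P = R * Q^2 = 1.245 * 1075.84
= 1339.4208 Pa

1339.4208 Pa


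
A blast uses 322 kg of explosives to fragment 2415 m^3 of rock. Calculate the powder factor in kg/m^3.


Powder factor = explosive mass / rock volume
= 322 / 2415
= 0.1333 kg/m^3

0.1333 kg/m^3


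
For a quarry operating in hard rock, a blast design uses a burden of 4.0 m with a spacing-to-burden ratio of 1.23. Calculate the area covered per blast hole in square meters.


19.68 m^2

First, find the spacing:
Spacing = burden * ratio = 4.0 * 1.23
= 4.92 m
Then, calculate the area:
Area = burden * spacing = 4.0 * 4.92
= 19.68 m^2


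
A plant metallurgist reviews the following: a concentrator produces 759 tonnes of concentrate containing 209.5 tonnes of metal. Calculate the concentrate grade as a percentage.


Grade = (metal in concentrate / concentrate mass) * 100
= (209.5 / 759) * 100
= 0.2760210804 * 100
= 27.6021%

27.6021%


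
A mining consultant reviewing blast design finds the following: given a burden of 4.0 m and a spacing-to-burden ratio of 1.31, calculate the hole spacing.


Spacing = burden * ratio
= 4.0 * 1.31
= 5.24 m

5.24 m


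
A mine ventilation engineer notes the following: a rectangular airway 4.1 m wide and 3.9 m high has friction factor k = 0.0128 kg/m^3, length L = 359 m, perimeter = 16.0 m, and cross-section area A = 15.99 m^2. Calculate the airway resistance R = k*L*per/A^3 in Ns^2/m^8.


0.018 Ns^2/m^8

Compute the numerator:
k * L * per = 0.0128 * 359 * 16.0
= 73.5232
Compute the denominator:
A^3 = 15.99^3 = 4088.324799
Resistance:
R = 73.5232 / 4088.324799
= 0.018 Ns^2/m^8


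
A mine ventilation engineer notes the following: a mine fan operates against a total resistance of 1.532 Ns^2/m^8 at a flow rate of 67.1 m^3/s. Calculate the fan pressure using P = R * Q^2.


6897.6921 Pa

Compute Q^2:
Q^2 = 67.1^2 = 4502.41
Compute pressure:
P = R * Q^2 = 1.532 * 4502.41
= 6897.6921 Pa


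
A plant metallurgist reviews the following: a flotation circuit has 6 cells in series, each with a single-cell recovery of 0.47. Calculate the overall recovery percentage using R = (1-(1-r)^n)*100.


97.7836%

Complement of single-cell recovery:
1 - r = 1 - 0.47 = 0.53
Raise to power n:
(1 - r)^6 = 0.53^6 = 0.02216436113
Overall recovery:
R = (1 - 0.02216436113) * 100
= 97.7836%


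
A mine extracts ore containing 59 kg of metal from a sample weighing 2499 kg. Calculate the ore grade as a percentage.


Ore grade = (metal mass / ore mass) * 100
= (59 / 2499) * 100
= 0.02360944378 * 100
= 2.3609%

2.3609%


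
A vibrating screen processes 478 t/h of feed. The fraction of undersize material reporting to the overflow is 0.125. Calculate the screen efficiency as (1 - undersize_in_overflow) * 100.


87.5%

Screen efficiency = (1 - fraction of undersize in overflow) * 100
= (1 - 0.125) * 100
= 0.875 * 100
= 87.5%


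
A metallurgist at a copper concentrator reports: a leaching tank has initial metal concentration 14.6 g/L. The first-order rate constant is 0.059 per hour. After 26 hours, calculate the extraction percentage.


Compute the exponent:
-k * t = -0.059 * 26 = -1.534
Remaining concentration:
C = 14.6 * exp(-1.534)
= 14.6 * 0.2156712546
= 3.148800318 g/L
Extracted = 14.6 - 3.148800318 = 11.45119968 g/L
Extraction % = 11.45119968 / 14.6 * 100
= 78.4329%

78.4329%


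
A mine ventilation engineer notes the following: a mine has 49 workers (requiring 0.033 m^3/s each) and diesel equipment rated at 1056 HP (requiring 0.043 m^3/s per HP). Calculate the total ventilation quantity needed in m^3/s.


47.025 m^3/s

Airflow for workers:
Q_people = 49 * 0.033 = 1.617 m^3/s
Airflow for diesel equipment:
Q_diesel = 1056 * 0.043 = 45.408 m^3/s
Total ventilation:
Q_total = 1.617 + 45.408
= 47.025 m^3/s


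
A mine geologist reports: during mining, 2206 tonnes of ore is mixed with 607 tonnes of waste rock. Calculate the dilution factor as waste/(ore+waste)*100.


21.5784%

Total material = ore + waste
= 2206 + 607 = 2813 tonnes
Dilution = waste / total * 100
= 607 / 2813 * 100
= 0.2157838606 * 100
= 21.5784%


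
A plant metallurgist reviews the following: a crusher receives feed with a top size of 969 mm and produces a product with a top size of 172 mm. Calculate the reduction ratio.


Reduction ratio = feed size / product size
= 969 / 172
= 5.6337

5.6337


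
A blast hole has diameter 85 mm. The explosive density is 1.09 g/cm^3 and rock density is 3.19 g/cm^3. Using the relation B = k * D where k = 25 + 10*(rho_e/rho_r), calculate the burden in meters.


2.4154 m

First, compute k:
rho_e / rho_r = 1.09 / 3.19 = 0.34169279
k = 25 + 10 * 0.34169279 = 28.4169279
Then, compute burden:
B = k * D / 1000 = 28.4169279 * 85 / 1000
= 2415.438871 / 1000
= 2.4154 m


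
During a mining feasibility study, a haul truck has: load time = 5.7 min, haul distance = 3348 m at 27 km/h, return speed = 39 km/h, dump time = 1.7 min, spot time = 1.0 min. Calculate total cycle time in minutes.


Convert haul speed to m/min: 27 * 1000/60 = 450 m/min
Haul time = 3348 / 450 = 7.44 min
Convert return speed to m/min: 39 * 1000/60 = 650 m/min
Return time = 3348 / 650 = 5.150769231 min
Total cycle time:
= 5.7 + 7.44 + 1.7 + 5.150769231 + 1.0
= 20.9908 min

20.9908 min


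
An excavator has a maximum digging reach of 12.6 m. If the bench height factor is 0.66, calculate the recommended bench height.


8.316 m

Bench height = reach * factor
= 12.6 * 0.66
= 8.316 m


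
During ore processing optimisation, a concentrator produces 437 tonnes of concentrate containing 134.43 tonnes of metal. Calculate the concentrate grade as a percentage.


Grade = (metal in concentrate / concentrate mass) * 100
= (134.43 / 437) * 100
= 0.3076201373 * 100
= 30.762%

30.762%


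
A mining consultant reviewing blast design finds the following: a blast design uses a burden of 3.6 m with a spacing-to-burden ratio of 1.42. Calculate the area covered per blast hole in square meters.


18.4032 m^2

First, find the spacing:
Spacing = burden * ratio = 3.6 * 1.42
= 5.112 m
Then, calculate the area:
Area = burden * spacing = 3.6 * 5.112
= 18.4032 m^2


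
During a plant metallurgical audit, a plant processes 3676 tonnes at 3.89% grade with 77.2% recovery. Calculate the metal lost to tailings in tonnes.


Total metal in feed:
= 3676 * 3.89 / 100 = 142.9964 tonnes
Metal recovered:
= 142.9964 * 77.2 / 100 = 110.3932208 tonnes
Metal lost to tailings:
= 142.9964 - 110.3932208
= 32.6032 tonnes

32.6032 tonnes


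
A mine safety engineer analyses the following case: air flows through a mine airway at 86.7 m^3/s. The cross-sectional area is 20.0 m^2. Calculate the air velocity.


Velocity = flow rate / cross-sectional area
= 86.7 / 20.0
= 4.335 m/s

4.335 m/s


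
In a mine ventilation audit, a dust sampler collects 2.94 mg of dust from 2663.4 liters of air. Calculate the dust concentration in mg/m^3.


Convert liters to m^3: 1 m^3 = 1000 L
Concentration = mass / volume * 1000
= 2.94 / 2663.4 * 1000
= 0.001103852219 * 1000
= 1.1039 mg/m^3

1.1039 mg/m^3


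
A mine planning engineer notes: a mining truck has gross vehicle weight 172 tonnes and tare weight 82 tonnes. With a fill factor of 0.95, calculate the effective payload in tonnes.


85.5 tonnes

Maximum payload = gross - tare
= 172 - 82 = 90 tonnes
Effective payload = max payload * fill factor
= 90 * 0.95
= 85.5 tonnes


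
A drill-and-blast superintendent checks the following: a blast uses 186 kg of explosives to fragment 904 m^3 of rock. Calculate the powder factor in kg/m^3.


Powder factor = explosive mass / rock volume
= 186 / 904
= 0.2058 kg/m^3

0.2058 kg/m^3


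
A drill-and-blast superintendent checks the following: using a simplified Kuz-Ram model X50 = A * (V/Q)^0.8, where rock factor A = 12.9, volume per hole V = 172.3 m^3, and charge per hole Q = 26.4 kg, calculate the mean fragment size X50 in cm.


57.8542 cm

Compute V/Q:
V/Q = 172.3 / 26.4 = 6.526515152
Raise to the power 0.8:
(V/Q)^0.8 = 6.526515152^0.8 = 4.484820654
Multiply by A:
X50 = 12.9 * 4.484820654
= 57.8542 cm


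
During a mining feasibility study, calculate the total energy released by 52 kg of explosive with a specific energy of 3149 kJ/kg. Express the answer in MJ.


Energy = mass * specific_energy / 1000
= 52 * 3149 / 1000
= 163748 / 1000
= 163.748 MJ

163.748 MJ


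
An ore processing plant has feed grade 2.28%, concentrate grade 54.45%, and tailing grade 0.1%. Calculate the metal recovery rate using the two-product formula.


Using the two-product formula:
R = 100 * c * (f - t) / (f * (c - t))
Numerator = 100 * 54.45 * (2.28 - 0.1)
= 100 * 54.45 * 2.18
= 11870.1
Denominator = 2.28 * (54.45 - 0.1)
= 2.28 * 54.35
= 123.918
R = 11870.1 / 123.918
= 95.79%

95.79%


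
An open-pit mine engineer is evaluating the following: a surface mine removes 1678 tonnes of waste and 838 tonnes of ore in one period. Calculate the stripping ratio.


2.0024

Stripping ratio = waste tonnage / ore tonnage
= 1678 / 838
= 2.0024


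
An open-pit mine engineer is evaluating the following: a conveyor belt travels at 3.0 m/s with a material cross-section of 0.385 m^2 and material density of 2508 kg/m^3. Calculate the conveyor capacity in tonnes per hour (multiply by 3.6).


Volumetric flow = speed * area
= 3.0 * 0.385 = 1.155 m^3/s
Mass flow = volumetric * density
= 1.155 * 2508 = 2896.74 kg/s
Convert to t/h: multiply by 3.6
Capacity = 2896.74 * 3.6
= 10428.264 t/h

10428.264 t/h


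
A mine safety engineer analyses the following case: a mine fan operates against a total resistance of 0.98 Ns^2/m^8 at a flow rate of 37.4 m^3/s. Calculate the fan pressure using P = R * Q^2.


1370.7848 Pa

Compute Q^2:
Q^2 = 37.4^2 = 1398.76
Compute pressure:
P = R * Q^2 = 0.98 * 1398.76
= 1370.7848 Pa


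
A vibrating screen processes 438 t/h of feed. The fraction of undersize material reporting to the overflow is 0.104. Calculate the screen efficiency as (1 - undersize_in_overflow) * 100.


Screen efficiency = (1 - fraction of undersize in overflow) * 100
= (1 - 0.104) * 100
= 0.896 * 100
= 89.6%

89.6%


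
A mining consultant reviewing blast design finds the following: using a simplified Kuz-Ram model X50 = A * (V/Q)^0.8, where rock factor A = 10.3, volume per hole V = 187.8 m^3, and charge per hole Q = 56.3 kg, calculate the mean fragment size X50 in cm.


27.0014 cm

Compute V/Q:
V/Q = 187.8 / 56.3 = 3.335701599
Raise to the power 0.8:
(V/Q)^0.8 = 3.335701599^0.8 = 2.621499351
Multiply by A:
X50 = 10.3 * 2.621499351
= 27.0014 cm


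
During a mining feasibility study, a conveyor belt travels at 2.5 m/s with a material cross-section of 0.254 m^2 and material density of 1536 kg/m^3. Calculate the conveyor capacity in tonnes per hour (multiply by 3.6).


3511.296 t/h

Volumetric flow = speed * area
= 2.5 * 0.254 = 0.635 m^3/s
Mass flow = volumetric * density
= 0.635 * 1536 = 975.36 kg/s
Convert to t/h: multiply by 3.6
Capacity = 975.36 * 3.6
= 3511.296 t/h


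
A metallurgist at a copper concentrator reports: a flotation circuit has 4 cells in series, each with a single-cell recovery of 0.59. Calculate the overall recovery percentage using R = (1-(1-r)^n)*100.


Complement of single-cell recovery:
1 - r = 1 - 0.59 = 0.41
Raise to power n:
(1 - r)^4 = 0.41^4 = 0.02825761
Overall recovery:
R = (1 - 0.02825761) * 100
= 97.1742%

97.1742%


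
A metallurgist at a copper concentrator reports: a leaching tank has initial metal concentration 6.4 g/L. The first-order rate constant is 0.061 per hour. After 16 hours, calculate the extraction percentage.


62.3185%

Compute the exponent:
-k * t = -0.061 * 16 = -0.976
Remaining concentration:
C = 6.4 * exp(-0.976)
= 6.4 * 0.3768153497
= 2.411618238 g/L
Extracted = 6.4 - 2.411618238 = 3.988381762 g/L
Extraction % = 3.988381762 / 6.4 * 100
= 62.3185%


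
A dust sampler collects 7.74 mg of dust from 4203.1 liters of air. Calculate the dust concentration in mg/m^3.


Convert liters to m^3: 1 m^3 = 1000 L
Concentration = mass / volume * 1000
= 7.74 / 4203.1 * 1000
= 0.001841497942 * 1000
= 1.8415 mg/m^3

1.8415 mg/m^3


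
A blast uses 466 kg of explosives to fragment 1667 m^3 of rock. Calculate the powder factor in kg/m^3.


Powder factor = explosive mass / rock volume
= 466 / 1667
= 0.2795 kg/m^3

0.2795 kg/m^3


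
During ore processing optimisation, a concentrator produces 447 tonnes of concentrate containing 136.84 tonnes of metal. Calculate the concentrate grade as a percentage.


Grade = (metal in concentrate / concentrate mass) * 100
= (136.84 / 447) * 100
= 0.3061297539 * 100
= 30.613%

30.613%


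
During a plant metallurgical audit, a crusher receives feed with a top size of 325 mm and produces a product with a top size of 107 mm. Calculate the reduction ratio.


3.0374

Reduction ratio = feed size / product size
= 325 / 107
= 3.0374


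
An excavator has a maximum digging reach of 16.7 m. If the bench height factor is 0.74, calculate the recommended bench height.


12.358 m

Bench height = reach * factor
= 16.7 * 0.74
= 12.358 m


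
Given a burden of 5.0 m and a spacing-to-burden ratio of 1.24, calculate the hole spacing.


Spacing = burden * ratio
= 5.0 * 1.24
= 6.2 m

6.2 m


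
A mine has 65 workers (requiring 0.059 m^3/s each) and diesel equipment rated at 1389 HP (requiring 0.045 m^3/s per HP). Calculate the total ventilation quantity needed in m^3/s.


Airflow for workers:
Q_people = 65 * 0.059 = 3.835 m^3/s
Airflow for diesel equipment:
Q_diesel = 1389 * 0.045 = 62.505 m^3/s
Total ventilation:
Q_total = 3.835 + 62.505
= 66.34 m^3/s

66.34 m^3/s


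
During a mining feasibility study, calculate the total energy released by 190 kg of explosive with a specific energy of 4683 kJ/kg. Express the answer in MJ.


889.77 MJ

Energy = mass * specific_energy / 1000
= 190 * 4683 / 1000
= 889770 / 1000
= 889.77 MJ


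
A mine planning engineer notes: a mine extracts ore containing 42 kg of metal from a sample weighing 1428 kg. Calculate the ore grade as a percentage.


2.9412%

Ore grade = (metal mass / ore mass) * 100
= (42 / 1428) * 100
= 0.02941176471 * 100
= 2.9412%


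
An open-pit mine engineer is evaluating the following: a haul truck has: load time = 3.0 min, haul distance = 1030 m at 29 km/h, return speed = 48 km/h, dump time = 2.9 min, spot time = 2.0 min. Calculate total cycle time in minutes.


11.3185 min

Convert haul speed to m/min: 29 * 1000/60 = 483.3333333 m/min
Haul time = 1030 / 483.3333333 = 2.131034483 min
Convert return speed to m/min: 48 * 1000/60 = 800 m/min
Return time = 1030 / 800 = 1.2875 min
Total cycle time:
= 3.0 + 2.131034483 + 2.9 + 1.2875 + 2.0
= 11.3185 min


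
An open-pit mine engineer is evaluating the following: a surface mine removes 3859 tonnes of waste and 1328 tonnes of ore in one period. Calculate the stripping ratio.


2.9059

Stripping ratio = waste tonnage / ore tonnage
= 3859 / 1328
= 2.9059


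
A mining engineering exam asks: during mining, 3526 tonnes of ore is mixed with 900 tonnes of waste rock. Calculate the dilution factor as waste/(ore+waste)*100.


20.3344%

Total material = ore + waste
= 3526 + 900 = 4426 tonnes
Dilution = waste / total * 100
= 900 / 4426 * 100
= 0.2033438771 * 100
= 20.3344%


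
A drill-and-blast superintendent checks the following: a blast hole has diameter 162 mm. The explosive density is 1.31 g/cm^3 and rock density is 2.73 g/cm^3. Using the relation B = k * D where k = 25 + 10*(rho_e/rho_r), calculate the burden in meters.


First, compute k:
rho_e / rho_r = 1.31 / 2.73 = 0.4798534799
k = 25 + 10 * 0.4798534799 = 29.7985348
Then, compute burden:
B = k * D / 1000 = 29.7985348 * 162 / 1000
= 4827.362637 / 1000
= 4.8274 m

4.8274 m


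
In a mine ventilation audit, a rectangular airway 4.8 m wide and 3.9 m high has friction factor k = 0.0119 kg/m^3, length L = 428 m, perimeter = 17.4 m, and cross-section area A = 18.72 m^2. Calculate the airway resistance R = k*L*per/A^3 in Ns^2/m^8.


0.0135 Ns^2/m^8

Compute the numerator:
k * L * per = 0.0119 * 428 * 17.4
= 88.62168
Compute the denominator:
A^3 = 18.72^3 = 6560.206848
Resistance:
R = 88.62168 / 6560.206848
= 0.0135 Ns^2/m^8


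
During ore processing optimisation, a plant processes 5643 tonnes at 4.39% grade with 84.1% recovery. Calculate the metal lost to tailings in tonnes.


39.3887 tonnes

Total metal in feed:
= 5643 * 4.39 / 100 = 247.7277 tonnes
Metal recovered:
= 247.7277 * 84.1 / 100 = 208.3389957 tonnes
Metal lost to tailings:
= 247.7277 - 208.3389957
= 39.3887 tonnes


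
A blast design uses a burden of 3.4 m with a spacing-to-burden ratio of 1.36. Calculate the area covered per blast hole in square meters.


15.7216 m^2

First, find the spacing:
Spacing = burden * ratio = 3.4 * 1.36
= 4.624 m
Then, calculate the area:
Area = burden * spacing = 3.4 * 4.624
= 15.7216 m^2


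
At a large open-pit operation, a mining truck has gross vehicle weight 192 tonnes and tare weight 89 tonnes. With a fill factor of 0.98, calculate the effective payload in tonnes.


100.94 tonnes

Maximum payload = gross - tare
= 192 - 89 = 103 tonnes
Effective payload = max payload * fill factor
= 103 * 0.98
= 100.94 tonnes


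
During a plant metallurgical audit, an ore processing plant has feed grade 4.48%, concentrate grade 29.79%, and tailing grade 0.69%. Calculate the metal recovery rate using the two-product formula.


86.6042%

Using the two-product formula:
R = 100 * c * (f - t) / (f * (c - t))
Numerator = 100 * 29.79 * (4.48 - 0.69)
= 100 * 29.79 * 3.79
= 11290.41
Denominator = 4.48 * (29.79 - 0.69)
= 4.48 * 29.1
= 130.368
R = 11290.41 / 130.368
= 86.6042%


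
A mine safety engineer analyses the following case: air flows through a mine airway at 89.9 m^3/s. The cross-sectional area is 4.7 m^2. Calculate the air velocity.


19.1277 m/s

Velocity = flow rate / cross-sectional area
= 89.9 / 4.7
= 19.1277 m/s


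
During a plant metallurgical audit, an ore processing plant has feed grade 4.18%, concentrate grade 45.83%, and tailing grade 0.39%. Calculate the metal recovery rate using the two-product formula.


Using the two-product formula:
R = 100 * c * (f - t) / (f * (c - t))
Numerator = 100 * 45.83 * (4.18 - 0.39)
= 100 * 45.83 * 3.79
= 17369.57
Denominator = 4.18 * (45.83 - 0.39)
= 4.18 * 45.44
= 189.9392
R = 17369.57 / 189.9392
= 91.4481%

91.4481%


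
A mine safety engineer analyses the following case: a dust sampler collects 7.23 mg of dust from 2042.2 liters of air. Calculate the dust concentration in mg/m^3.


Convert liters to m^3: 1 m^3 = 1000 L
Concentration = mass / volume * 1000
= 7.23 / 2042.2 * 1000
= 0.003540299677 * 1000
= 3.5403 mg/m^3

3.5403 mg/m^3


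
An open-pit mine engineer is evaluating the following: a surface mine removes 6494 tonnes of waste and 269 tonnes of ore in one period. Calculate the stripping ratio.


24.1413

Stripping ratio = waste tonnage / ore tonnage
= 6494 / 269
= 24.1413


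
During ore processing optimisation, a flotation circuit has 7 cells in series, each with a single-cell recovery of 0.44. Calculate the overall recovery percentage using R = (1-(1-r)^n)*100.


98.2729%

Complement of single-cell recovery:
1 - r = 1 - 0.44 = 0.56
Raise to power n:
(1 - r)^7 = 0.56^7 = 0.0172709485
Overall recovery:
R = (1 - 0.0172709485) * 100
= 98.2729%


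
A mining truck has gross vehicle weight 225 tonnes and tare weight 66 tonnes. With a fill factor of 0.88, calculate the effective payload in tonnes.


Maximum payload = gross - tare
= 225 - 66 = 159 tonnes
Effective payload = max payload * fill factor
= 159 * 0.88
= 139.92 tonnes

139.92 tonnes


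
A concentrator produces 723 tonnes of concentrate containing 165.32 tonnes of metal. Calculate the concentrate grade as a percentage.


22.8658%

Grade = (metal in concentrate / concentrate mass) * 100
= (165.32 / 723) * 100
= 0.2286583679 * 100
= 22.8658%


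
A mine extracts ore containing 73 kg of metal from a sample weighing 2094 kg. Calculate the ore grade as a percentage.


Ore grade = (metal mass / ore mass) * 100
= (73 / 2094) * 100
= 0.03486150907 * 100
= 3.4862%

3.4862%


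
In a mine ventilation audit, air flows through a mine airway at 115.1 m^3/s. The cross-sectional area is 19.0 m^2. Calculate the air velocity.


6.0579 m/s

Velocity = flow rate / cross-sectional area
= 115.1 / 19.0
= 6.0579 m/s


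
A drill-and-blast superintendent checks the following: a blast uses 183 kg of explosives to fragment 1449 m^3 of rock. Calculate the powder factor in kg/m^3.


Powder factor = explosive mass / rock volume
= 183 / 1449
= 0.1263 kg/m^3

0.1263 kg/m^3


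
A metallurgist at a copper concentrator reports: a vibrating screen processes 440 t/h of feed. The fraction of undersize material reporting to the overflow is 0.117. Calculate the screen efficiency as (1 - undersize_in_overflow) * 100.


Screen efficiency = (1 - fraction of undersize in overflow) * 100
= (1 - 0.117) * 100
= 0.883 * 100
= 88.3%

88.3%


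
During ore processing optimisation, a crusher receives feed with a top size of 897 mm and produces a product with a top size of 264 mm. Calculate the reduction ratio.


3.3977

Reduction ratio = feed size / product size
= 897 / 264
= 3.3977


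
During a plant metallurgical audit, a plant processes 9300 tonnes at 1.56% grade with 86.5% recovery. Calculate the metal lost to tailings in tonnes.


Total metal in feed:
= 9300 * 1.56 / 100 = 145.08 tonnes
Metal recovered:
= 145.08 * 86.5 / 100 = 125.4942 tonnes
Metal lost to tailings:
= 145.08 - 125.4942
= 19.5858 tonnes

19.5858 tonnes


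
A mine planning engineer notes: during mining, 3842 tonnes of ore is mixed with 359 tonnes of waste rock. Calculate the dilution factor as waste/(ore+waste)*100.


Total material = ore + waste
= 3842 + 359 = 4201 tonnes
Dilution = waste / total * 100
= 359 / 4201 * 100
= 0.08545584385 * 100
= 8.5456%

8.5456%


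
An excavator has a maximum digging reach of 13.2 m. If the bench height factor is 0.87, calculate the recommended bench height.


Bench height = reach * factor
= 13.2 * 0.87
= 11.484 m

11.484 m


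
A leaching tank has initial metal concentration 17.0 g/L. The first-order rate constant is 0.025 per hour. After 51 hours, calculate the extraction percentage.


72.0569%

Compute the exponent:
-k * t = -0.025 * 51 = -1.275
Remaining concentration:
C = 17.0 * exp(-1.275)
= 17.0 * 0.2794309682
= 4.75032646 g/L
Extracted = 17.0 - 4.75032646 = 12.24967354 g/L
Extraction % = 12.24967354 / 17.0 * 100
= 72.0569%


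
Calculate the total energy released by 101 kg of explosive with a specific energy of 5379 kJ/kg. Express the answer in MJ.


543.279 MJ

Energy = mass * specific_energy / 1000
= 101 * 5379 / 1000
= 543279 / 1000
= 543.279 MJ


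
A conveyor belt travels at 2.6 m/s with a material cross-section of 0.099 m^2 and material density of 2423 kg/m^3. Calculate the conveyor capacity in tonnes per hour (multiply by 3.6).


2245.2487 t/h

Volumetric flow = speed * area
= 2.6 * 0.099 = 0.2574 m^3/s
Mass flow = volumetric * density
= 0.2574 * 2423 = 623.6802 kg/s
Convert to t/h: multiply by 3.6
Capacity = 623.6802 * 3.6
= 2245.2487 t/h


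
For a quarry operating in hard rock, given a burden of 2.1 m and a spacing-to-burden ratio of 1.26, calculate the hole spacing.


2.646 m

Spacing = burden * ratio
= 2.1 * 1.26
= 2.646 m


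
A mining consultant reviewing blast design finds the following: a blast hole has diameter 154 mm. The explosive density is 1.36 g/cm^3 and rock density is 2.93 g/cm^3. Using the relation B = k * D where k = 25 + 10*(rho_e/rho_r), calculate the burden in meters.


4.5648 m

First, compute k:
rho_e / rho_r = 1.36 / 2.93 = 0.4641638225
k = 25 + 10 * 0.4641638225 = 29.64163823
Then, compute burden:
B = k * D / 1000 = 29.64163823 * 154 / 1000
= 4564.812287 / 1000
= 4.5648 m


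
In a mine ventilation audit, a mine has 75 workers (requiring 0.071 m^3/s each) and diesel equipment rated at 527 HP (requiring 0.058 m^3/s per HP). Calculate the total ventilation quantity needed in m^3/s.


Airflow for workers:
Q_people = 75 * 0.071 = 5.325 m^3/s
Airflow for diesel equipment:
Q_diesel = 527 * 0.058 = 30.566 m^3/s
Total ventilation:
Q_total = 5.325 + 30.566
= 35.891 m^3/s

35.891 m^3/s


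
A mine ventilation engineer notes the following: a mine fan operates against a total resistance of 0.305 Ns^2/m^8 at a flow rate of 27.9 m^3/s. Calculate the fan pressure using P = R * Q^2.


Compute Q^2:
Q^2 = 27.9^2 = 778.41
Compute pressure:
P = R * Q^2 = 0.305 * 778.41
= 237.4151 Pa

237.4151 Pa


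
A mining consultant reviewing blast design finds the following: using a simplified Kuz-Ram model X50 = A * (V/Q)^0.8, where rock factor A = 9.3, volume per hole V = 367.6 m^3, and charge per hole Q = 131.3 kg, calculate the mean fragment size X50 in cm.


21.192 cm

Compute V/Q:
V/Q = 367.6 / 131.3 = 2.799695354
Raise to the power 0.8:
(V/Q)^0.8 = 2.799695354^0.8 = 2.278707708
Multiply by A:
X50 = 9.3 * 2.278707708
= 21.192 cm


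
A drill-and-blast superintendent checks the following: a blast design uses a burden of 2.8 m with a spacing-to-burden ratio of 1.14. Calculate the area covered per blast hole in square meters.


8.9376 m^2

First, find the spacing:
Spacing = burden * ratio = 2.8 * 1.14
= 3.192 m
Then, calculate the area:
Area = burden * spacing = 2.8 * 3.192
= 8.9376 m^2


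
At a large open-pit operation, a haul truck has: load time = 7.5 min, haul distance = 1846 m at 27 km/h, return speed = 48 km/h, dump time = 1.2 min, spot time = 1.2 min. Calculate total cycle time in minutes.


Convert haul speed to m/min: 27 * 1000/60 = 450 m/min
Haul time = 1846 / 450 = 4.102222222 min
Convert return speed to m/min: 48 * 1000/60 = 800 m/min
Return time = 1846 / 800 = 2.3075 min
Total cycle time:
= 7.5 + 4.102222222 + 1.2 + 2.3075 + 1.2
= 16.3097 min

16.3097 min


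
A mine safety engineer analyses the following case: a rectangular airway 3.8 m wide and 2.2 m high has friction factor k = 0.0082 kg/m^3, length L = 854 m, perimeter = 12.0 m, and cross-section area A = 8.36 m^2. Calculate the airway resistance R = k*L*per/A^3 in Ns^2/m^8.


0.1438 Ns^2/m^8

Compute the numerator:
k * L * per = 0.0082 * 854 * 12.0
= 84.0336
Compute the denominator:
A^3 = 8.36^3 = 584.277056
Resistance:
R = 84.0336 / 584.277056
= 0.1438 Ns^2/m^8


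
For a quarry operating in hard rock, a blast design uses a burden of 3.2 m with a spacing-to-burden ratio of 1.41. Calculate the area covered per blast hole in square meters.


First, find the spacing:
Spacing = burden * ratio = 3.2 * 1.41
= 4.512 m
Then, calculate the area:
Area = burden * spacing = 3.2 * 4.512
= 14.4384 m^2

14.4384 m^2


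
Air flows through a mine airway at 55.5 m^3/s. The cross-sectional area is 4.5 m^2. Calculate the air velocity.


12.3333 m/s

Velocity = flow rate / cross-sectional area
= 55.5 / 4.5
= 12.3333 m/s


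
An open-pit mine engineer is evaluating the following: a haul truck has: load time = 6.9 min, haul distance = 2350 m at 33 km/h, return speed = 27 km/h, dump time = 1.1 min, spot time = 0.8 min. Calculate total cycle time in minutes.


18.2949 min

Convert haul speed to m/min: 33 * 1000/60 = 550 m/min
Haul time = 2350 / 550 = 4.272727273 min
Convert return speed to m/min: 27 * 1000/60 = 450 m/min
Return time = 2350 / 450 = 5.222222222 min
Total cycle time:
= 6.9 + 4.272727273 + 1.1 + 5.222222222 + 0.8
= 18.2949 min
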